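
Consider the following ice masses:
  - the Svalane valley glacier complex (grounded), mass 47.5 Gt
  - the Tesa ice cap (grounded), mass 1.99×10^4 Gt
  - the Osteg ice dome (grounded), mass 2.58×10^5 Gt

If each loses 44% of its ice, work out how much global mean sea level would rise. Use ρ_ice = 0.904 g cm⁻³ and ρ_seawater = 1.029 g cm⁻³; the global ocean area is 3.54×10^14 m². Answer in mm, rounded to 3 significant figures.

Svalane: 0.44 × 47.5 Gt = 2.090×10^13 kg; dividing by ρ_w = 1.029 g cm⁻³ = 1029 kg m⁻³ gives 2.031×10^10 m³ of water.
Tesa: 0.44 × 1.99×10^4 Gt = 8.756×10^15 kg; dividing by ρ_w = 1029 kg m⁻³ gives 8.509×10^12 m³ of water.
Osteg: 0.44 × 2.58×10^5 Gt = 1.135×10^17 kg; dividing by ρ_w = 1029 kg m⁻³ gives 1.103×10^14 m³ of water.
Total added water ≈ 1.189×10^14 m³ over 3.54×10^14 m² → Δh = 0.336 m = 336 mm.

≈ 336 mm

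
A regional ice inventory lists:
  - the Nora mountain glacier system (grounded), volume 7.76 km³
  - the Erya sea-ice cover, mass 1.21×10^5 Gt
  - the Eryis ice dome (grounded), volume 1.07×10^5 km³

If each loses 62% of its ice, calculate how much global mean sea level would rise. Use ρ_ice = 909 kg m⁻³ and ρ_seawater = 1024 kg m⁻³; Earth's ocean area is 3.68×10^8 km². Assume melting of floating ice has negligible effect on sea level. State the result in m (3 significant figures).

Nora: 0.62 × 7.76 km³ × (909/1024) = 4.271 km³ of water.
The Erya sea-ice cover is floating and already displaces its own weight of water, so its melt adds essentially nothing to sea level.
Eryis: 0.62 × 1.07×10^5 km³ × (909/1024) = 5.889×10^4 km³ of water.
Total added water ≈ 5.889×10^13 m³ over 3.68×10^14 m² → Δh = 0.160 m.

≈ 0.160 m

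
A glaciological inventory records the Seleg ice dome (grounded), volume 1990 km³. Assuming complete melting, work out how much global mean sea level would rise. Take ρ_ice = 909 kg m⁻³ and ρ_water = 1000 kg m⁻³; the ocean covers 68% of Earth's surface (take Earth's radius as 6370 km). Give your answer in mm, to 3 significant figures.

Seleg: 1990 km³ × (909/1000) = 1809 km³ of water.
Spread over 3.47×10^14 m² of ocean, Δh = 1.809×10^12 / 3.47×10^14 = 5.22×10^-3 m = 5.22 mm.

≈ 5.22 mm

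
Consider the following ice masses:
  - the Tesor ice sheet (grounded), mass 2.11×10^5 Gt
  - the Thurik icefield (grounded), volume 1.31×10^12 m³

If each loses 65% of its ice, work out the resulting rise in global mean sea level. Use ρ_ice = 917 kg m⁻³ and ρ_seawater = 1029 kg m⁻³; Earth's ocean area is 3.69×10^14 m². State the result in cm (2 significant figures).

Tesor: 0.65 × 2.11×10^5 Gt = 1.372×10^17 kg; dividing by ρ_w = 1029 kg m⁻³ gives 1.333×10^14 m³ of water.
Thurik: 0.65 × 1.31×10^12 m³ × (917/1029) = 7.588×10^11 m³ of water.
Total added water ≈ 1.340×10^14 m³ over 3.69×10^14 m² → Δh = 0.363 m = 36 cm.

≈ 36 cm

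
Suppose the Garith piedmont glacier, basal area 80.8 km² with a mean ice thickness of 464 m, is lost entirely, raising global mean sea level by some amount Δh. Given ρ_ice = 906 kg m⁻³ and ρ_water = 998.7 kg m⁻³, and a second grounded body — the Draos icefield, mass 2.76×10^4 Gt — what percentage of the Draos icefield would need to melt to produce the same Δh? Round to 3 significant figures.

Equal sea-level rise means equal mass of meltwater, i.e. equal mass of ice lost.
Ice mass of Garith: 3.397×10^13 kg; ice mass of Draos: 2.760×10^16 kg.
Fraction required = 3.397×10^13 / 2.760×10^16 = 1.23×10^-3 → 0.123 %.

≈ 0.123 %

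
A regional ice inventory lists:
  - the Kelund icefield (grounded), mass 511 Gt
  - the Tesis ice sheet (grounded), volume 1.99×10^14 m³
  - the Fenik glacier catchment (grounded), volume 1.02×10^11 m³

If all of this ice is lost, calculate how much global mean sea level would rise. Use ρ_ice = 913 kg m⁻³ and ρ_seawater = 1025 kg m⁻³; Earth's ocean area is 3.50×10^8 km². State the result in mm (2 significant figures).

≈ 510 mm

Kelund: 511 Gt = 5.110×10^14 kg; dividing by ρ_w = 1025 kg m⁻³ gives 4.985×10^11 m³ of water.
Tesis: 1.99×10^14 m³ × (913/1025) = 1.773×10^14 m³ of water.
Fenik: 1.02×10^11 m³ × (913/1025) = 9.085×10^10 m³ of water.
Total added water ≈ 1.778×10^14 m³ over 3.50×10^14 m² → Δh = 0.508 m = 510 mm.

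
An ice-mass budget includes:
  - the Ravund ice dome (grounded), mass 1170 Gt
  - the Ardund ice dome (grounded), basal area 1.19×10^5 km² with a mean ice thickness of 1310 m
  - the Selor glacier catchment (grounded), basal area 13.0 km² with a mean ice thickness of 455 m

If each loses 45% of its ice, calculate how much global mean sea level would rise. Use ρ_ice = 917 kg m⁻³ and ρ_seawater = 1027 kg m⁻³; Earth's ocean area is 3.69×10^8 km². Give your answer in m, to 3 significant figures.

Ravund: 0.45 × 1170 Gt = 5.265×10^14 kg; dividing by ρ_w = 1027 kg m⁻³ gives 5.127×10^11 m³ of water.
Ardund: ice volume = 1.19×10^5 km² × 1310 m = 1.559×10^5 km³; 0.45 × 1.559×10^5 × (917/1027) = 6.264×10^4 km³ of water.
Selor: ice volume = 13.0 km² × 455 m = 5.915 km³; 0.45 × 5.915 × (917/1027) = 2.377 km³ of water.
Total added water ≈ 6.315×10^13 m³ over 3.69×10^14 m² → Δh = 0.171 m.

≈ 0.171 m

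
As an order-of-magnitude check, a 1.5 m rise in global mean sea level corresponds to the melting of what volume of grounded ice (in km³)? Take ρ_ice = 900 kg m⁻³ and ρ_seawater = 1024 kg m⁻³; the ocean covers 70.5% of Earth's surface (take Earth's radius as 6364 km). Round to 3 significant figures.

≈ 6.12×10^5 km³

Required water volume = Δh × A = 1.5 m × 3.59×10^14 m² = 5.382×10^14 m³ = 5.382×10^5 km³.
Ice volume = water volume × ρ_w/ρ_ice = 5.382×10^5 × 1024/900 = 6.12×10^5 km³.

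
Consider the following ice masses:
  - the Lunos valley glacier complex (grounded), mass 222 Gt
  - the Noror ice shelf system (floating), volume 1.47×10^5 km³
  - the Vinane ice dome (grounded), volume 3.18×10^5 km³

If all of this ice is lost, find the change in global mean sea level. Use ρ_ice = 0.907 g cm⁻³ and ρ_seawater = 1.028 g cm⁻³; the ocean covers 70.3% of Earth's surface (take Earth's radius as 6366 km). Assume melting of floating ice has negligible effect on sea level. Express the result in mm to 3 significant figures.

≈ 784 mm

Lunos: 222 Gt = 2.220×10^14 kg; dividing by ρ_w = 1.028 g cm⁻³ = 1028 kg m⁻³ gives 2.160×10^11 m³ of water.
The Noror ice shelf system is floating and already displaces its own weight of water, so its melt adds essentially nothing to sea level.
Vinane: 3.18×10^5 km³ × (907/1028) = 2.806×10^5 km³ of water.
Total added water ≈ 2.808×10^14 m³ over 3.58×10^14 m² → Δh = 0.784 m = 784 mm.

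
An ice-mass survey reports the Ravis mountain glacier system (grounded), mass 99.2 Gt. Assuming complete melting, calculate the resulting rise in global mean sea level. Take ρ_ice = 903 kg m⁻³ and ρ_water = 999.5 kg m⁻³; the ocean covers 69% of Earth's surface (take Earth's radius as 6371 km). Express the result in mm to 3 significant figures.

≈ 0.282 mm

Ravis: 99.2 Gt = 9.920×10^13 kg; dividing by ρ_w = 999.5 kg m⁻³ gives 9.925×10^10 m³ of water.
Spread over 3.52×10^14 m² of ocean, Δh = 9.925×10^10 / 3.52×10^14 = 2.82×10^-4 m = 0.282 mm.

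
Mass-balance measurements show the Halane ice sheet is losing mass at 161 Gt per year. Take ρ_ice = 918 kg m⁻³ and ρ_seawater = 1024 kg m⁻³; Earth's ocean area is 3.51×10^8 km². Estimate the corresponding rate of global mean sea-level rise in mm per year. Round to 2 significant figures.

≈ 0.45 mm/yr

ρ_w = 1024 kg m⁻³. Annual water volume added = 161 Gt / ρ_w = 1.610×10^14 kg / 1024 kg m⁻³ = 1.572×10^11 m³.
Δh per year = 1.572×10^11 / 3.51×10^14 = 4.48×10^-4 m = 0.45 mm.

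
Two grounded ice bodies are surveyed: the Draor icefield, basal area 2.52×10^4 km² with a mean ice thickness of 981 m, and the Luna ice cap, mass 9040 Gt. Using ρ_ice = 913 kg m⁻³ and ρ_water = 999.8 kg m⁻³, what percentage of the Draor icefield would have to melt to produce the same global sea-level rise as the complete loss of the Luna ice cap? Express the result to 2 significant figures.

Equal sea-level rise means equal mass of meltwater, i.e. equal mass of ice lost.
Ice mass of Luna: 9.040×10^15 kg; ice mass of Draor: 2.257×10^16 kg.
Fraction required = 9.040×10^15 / 2.257×10^16 = 0.401 → 40 %.

≈ 40 %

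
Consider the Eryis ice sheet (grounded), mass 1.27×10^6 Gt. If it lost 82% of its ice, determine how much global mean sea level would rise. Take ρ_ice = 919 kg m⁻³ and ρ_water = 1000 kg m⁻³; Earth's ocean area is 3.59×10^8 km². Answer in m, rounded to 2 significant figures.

Eryis: 0.82 × 1.27×10^6 Gt = 1.041×10^18 kg; dividing by ρ_w = 1000 kg m⁻³ gives 1.041×10^15 m³ of water.
Spread over 3.59×10^14 m² of ocean, Δh = 1.041×10^15 / 3.59×10^14 = 2.90 m.

≈ 2.9 m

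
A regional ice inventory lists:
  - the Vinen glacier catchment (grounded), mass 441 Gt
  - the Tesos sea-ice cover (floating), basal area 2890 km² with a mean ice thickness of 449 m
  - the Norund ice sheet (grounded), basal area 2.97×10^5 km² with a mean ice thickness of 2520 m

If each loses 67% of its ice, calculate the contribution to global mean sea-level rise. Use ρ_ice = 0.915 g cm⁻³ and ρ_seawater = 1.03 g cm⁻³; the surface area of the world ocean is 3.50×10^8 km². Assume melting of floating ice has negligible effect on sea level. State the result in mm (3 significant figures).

Vinen: 0.67 × 441 Gt = 2.955×10^14 kg; dividing by ρ_w = 1.03 g cm⁻³ = 1030 kg m⁻³ gives 2.869×10^11 m³ of water.
The Tesos sea-ice cover is floating and already displaces its own weight of water, so its melt adds essentially nothing to sea level.
Norund: ice volume = 2.97×10^5 km² × 2520 m = 7.484×10^5 km³; 0.67 × 7.484×10^5 × (915/1030) = 4.455×10^5 km³ of water.
Total added water ≈ 4.458×10^14 m³ over 3.50×10^14 m² → Δh = 1.27 m = 1270 mm.

≈ 1270 mm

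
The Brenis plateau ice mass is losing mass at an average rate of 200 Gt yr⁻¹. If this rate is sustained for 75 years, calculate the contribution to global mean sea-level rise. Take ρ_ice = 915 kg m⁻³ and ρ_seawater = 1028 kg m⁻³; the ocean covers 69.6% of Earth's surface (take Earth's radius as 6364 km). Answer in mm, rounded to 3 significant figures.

Total mass lost = 200 Gt/yr × 75 yr = 1.500×10^4 Gt = 1.500×10^16 kg.
ρ_w = 1028 kg m⁻³, so water volume = 1.500×10^16 / 1028 = 1.459×10^13 m³.
Δh = 1.459×10^13 / 3.54×10^14 = 0.0412 m = 41.2 mm.

≈ 41.2 mm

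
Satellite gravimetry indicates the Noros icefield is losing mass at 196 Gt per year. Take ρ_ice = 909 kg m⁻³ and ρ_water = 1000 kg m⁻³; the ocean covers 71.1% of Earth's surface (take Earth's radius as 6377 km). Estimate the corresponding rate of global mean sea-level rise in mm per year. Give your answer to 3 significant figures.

≈ 0.539 mm/yr

ρ_w = 1000 kg m⁻³. Annual water volume added = 196 Gt / ρ_w = 1.960×10^14 kg / 1000 kg m⁻³ = 1.960×10^11 m³.
Δh per year = 1.960×10^11 / 3.63×10^14 = 5.39×10^-4 m = 0.539 mm.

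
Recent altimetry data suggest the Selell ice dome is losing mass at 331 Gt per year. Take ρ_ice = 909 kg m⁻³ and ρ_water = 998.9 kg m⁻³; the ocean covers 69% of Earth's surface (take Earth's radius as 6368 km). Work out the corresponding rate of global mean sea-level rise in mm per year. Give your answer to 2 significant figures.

ρ_w = 998.9 kg m⁻³. Annual water volume added = 331 Gt / ρ_w = 3.310×10^14 kg / 998.9 kg m⁻³ = 3.314×10^11 m³.
Δh per year = 3.314×10^11 / 3.52×10^14 = 9.42×10^-4 m = 0.94 mm.

≈ 0.94 mm/yr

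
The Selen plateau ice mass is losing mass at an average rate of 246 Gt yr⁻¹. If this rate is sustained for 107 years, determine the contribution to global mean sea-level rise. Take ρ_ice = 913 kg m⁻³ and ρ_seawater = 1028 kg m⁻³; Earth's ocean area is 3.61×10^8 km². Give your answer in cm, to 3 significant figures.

Total mass lost = 246 Gt/yr × 107 yr = 2.632×10^4 Gt = 2.632×10^16 kg.
ρ_w = 1028 kg m⁻³, so water volume = 2.632×10^16 / 1028 = 2.561×10^13 m³.
Δh = 2.561×10^13 / 3.61×10^14 = 0.0709 m = 7.09 cm.

≈ 7.09 cm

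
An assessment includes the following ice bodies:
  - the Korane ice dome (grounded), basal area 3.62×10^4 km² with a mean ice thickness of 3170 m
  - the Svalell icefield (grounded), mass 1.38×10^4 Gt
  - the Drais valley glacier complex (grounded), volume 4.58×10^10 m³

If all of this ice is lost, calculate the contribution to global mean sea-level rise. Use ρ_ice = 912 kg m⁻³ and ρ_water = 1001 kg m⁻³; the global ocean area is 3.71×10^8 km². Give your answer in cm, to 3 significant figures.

Korane: ice volume = 3.62×10^4 km² × 3170 m = 1.148×10^5 km³; 1.148×10^5 × (912/1001) = 1.046×10^5 km³ of water.
Svalell: 1.38×10^4 Gt = 1.380×10^16 kg; dividing by ρ_w = 1001 kg m⁻³ gives 1.379×10^13 m³ of water.
Drais: 4.58×10^10 m³ × (912/1001) = 4.173×10^10 m³ of water.
Total added water ≈ 1.184×10^14 m³ over 3.71×10^14 m² → Δh = 0.319 m = 31.9 cm.

≈ 31.9 cm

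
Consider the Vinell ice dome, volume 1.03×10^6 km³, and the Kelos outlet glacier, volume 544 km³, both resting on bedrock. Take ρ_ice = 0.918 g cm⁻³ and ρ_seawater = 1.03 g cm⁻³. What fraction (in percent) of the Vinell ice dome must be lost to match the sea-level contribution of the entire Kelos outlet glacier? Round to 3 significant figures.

Equal sea-level rise means equal mass of meltwater, i.e. equal mass of ice lost.
Ice mass of Kelos: 4.994×10^14 kg; ice mass of Vinell: 9.455×10^17 kg.
Fraction required = 4.994×10^14 / 9.455×10^17 = 5.28×10^-4 → 0.0528 %.

≈ 0.0528 %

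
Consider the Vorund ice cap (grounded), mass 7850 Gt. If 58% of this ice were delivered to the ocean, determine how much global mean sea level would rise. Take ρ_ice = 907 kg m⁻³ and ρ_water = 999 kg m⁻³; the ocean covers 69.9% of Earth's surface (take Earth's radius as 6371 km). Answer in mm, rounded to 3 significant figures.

Vorund: 0.58 × 7850 Gt = 4.553×10^15 kg; dividing by ρ_w = 999 kg m⁻³ gives 4.558×10^12 m³ of water.
Spread over 3.57×10^14 m² of ocean, Δh = 4.558×10^12 / 3.57×10^14 = 0.0128 m = 12.8 mm.

≈ 12.8 mm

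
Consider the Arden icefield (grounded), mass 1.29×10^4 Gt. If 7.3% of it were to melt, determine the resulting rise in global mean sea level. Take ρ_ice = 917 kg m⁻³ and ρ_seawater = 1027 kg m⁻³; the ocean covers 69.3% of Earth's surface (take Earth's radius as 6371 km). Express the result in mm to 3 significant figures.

Arden: 0.073 × 1.29×10^4 Gt = 9.417×10^14 kg; dividing by ρ_w = 1027 kg m⁻³ gives 9.169×10^11 m³ of water.
Spread over 3.53×10^14 m² of ocean, Δh = 9.169×10^11 / 3.53×10^14 = 2.59×10^-3 m = 2.59 mm.

≈ 2.59 mm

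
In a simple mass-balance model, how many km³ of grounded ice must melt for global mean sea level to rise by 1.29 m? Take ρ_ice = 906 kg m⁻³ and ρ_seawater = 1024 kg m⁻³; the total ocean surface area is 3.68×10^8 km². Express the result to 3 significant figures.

Required water volume = Δh × A = 1.29 m × 3.68×10^14 m² = 4.747×10^14 m³ = 4.747×10^5 km³.
Ice volume = water volume × ρ_w/ρ_ice = 4.747×10^5 × 1024/906 = 5.37×10^5 km³.

≈ 5.37×10^5 km³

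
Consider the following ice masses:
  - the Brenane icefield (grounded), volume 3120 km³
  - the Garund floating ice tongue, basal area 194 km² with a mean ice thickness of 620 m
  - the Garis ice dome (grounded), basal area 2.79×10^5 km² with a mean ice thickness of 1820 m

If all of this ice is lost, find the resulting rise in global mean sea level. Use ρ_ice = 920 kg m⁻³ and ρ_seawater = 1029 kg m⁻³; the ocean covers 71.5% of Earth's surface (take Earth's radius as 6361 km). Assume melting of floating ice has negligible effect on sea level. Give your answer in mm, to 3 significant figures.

Brenane: 3120 km³ × (920/1029) = 2790 km³ of water.
The Garund floating ice tongue is floating and already displaces its own weight of water, so its melt adds essentially nothing to sea level.
Garis: ice volume = 2.79×10^5 km² × 1820 m = 5.078×10^5 km³; 5.078×10^5 × (920/1029) = 4.540×10^5 km³ of water.
Total added water ≈ 4.568×10^14 m³ over 3.64×10^14 m² → Δh = 1.26 m = 1260 mm.

≈ 1260 mm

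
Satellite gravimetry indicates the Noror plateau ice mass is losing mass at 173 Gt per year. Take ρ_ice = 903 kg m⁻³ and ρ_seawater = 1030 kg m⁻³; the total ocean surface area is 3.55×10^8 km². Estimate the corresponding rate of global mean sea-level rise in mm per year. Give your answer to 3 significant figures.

ρ_w = 1030 kg m⁻³. Annual water volume added = 173 Gt / ρ_w = 1.730×10^14 kg / 1030 kg m⁻³ = 1.680×10^11 m³.
Δh per year = 1.680×10^11 / 3.55×10^14 = 4.73×10^-4 m = 0.473 mm.

≈ 0.473 mm/yr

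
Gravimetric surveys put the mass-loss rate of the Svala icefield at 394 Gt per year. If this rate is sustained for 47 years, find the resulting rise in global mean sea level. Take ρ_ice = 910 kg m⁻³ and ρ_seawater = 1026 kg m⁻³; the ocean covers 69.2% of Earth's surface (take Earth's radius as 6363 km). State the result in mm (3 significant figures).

Total mass lost = 394 Gt/yr × 47 yr = 1.852×10^4 Gt = 1.852×10^16 kg.
ρ_w = 1026 kg m⁻³, so water volume = 1.852×10^16 / 1026 = 1.805×10^13 m³.
Δh = 1.805×10^13 / 3.52×10^14 = 0.0513 m = 51.3 mm.

≈ 51.3 mm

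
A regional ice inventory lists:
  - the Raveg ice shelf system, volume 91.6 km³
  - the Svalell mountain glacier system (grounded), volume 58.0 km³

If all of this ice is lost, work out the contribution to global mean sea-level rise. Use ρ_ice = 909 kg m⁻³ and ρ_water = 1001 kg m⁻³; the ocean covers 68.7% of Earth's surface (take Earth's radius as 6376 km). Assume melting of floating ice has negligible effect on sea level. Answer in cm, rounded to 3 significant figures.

≈ 0.0150 cm

The Raveg ice shelf system is floating and already displaces its own weight of water, so its melt adds essentially nothing to sea level.
Svalell: 58.0 km³ × (909/1001) = 52.67 km³ of water.
Total added water ≈ 5.267×10^10 m³ over 3.51×10^14 m² → Δh = 1.50×10^-4 m = 0.0150 cm.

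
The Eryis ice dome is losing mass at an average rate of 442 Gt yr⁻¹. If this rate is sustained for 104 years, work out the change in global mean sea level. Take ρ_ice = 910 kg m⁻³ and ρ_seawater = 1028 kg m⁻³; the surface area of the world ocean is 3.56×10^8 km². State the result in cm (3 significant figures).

Total mass lost = 442 Gt/yr × 104 yr = 4.597×10^4 Gt = 4.597×10^16 kg.
ρ_w = 1028 kg m⁻³, so water volume = 4.597×10^16 / 1028 = 4.472×10^13 m³.
Δh = 4.472×10^13 / 3.56×10^14 = 0.126 m = 12.6 cm.

≈ 12.6 cm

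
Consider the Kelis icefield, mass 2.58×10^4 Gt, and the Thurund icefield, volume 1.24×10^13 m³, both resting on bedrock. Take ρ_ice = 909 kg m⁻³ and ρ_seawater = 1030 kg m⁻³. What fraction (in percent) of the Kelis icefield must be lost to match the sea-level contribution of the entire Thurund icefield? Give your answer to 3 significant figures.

Equal sea-level rise means equal mass of meltwater, i.e. equal mass of ice lost.
Ice mass of Thurund: 1.127×10^16 kg; ice mass of Kelis: 2.580×10^16 kg.
Fraction required = 1.127×10^16 / 2.580×10^16 = 0.437 → 43.7 %.

≈ 43.7 %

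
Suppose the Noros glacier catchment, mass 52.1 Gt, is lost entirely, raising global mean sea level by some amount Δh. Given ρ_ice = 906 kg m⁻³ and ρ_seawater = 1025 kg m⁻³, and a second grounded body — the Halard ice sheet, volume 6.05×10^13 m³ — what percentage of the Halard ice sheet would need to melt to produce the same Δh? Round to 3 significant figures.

≈ 0.0951 %

Equal sea-level rise means equal mass of meltwater, i.e. equal mass of ice lost.
Ice mass of Noros: 5.210×10^13 kg; ice mass of Halard: 5.481×10^16 kg.
Fraction required = 5.210×10^13 / 5.481×10^16 = 9.51×10^-4 → 0.0951 %.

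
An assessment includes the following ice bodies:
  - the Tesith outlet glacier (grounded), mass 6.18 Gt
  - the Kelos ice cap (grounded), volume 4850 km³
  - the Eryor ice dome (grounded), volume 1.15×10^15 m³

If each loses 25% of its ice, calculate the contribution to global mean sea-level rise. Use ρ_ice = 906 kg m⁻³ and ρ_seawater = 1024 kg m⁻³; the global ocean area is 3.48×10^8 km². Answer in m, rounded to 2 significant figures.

≈ 0.73 m

Tesith: 0.25 × 6.18 Gt = 1.545×10^12 kg; dividing by ρ_w = 1024 kg m⁻³ gives 1.509×10^9 m³ of water.
Kelos: 0.25 × 4850 km³ × (906/1024) = 1073 km³ of water.
Eryor: 0.25 × 1.15×10^15 m³ × (906/1024) = 2.544×10^14 m³ of water.
Total added water ≈ 2.554×10^14 m³ over 3.48×10^14 m² → Δh = 0.734 m.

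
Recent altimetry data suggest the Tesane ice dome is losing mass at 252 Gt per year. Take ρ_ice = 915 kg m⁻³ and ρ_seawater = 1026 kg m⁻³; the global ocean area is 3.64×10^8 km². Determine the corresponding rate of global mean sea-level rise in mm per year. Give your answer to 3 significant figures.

ρ_w = 1026 kg m⁻³. Annual water volume added = 252 Gt / ρ_w = 2.520×10^14 kg / 1026 kg m⁻³ = 2.456×10^11 m³.
Δh per year = 2.456×10^11 / 3.64×10^14 = 6.75×10^-4 m = 0.675 mm.

≈ 0.675 mm/yr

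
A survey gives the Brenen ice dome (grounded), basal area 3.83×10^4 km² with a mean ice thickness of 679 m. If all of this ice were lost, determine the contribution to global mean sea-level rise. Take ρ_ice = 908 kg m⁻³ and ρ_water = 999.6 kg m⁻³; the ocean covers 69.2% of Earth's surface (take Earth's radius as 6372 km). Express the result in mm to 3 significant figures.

Brenen: ice volume = 3.83×10^4 km² × 679 m = 2.601×10^4 km³; 2.601×10^4 × (908/999.6) = 2.362×10^4 km³ of water.
Spread over 3.53×10^14 m² of ocean, Δh = 2.362×10^13 / 3.53×10^14 = 0.0669 m = 66.9 mm.

≈ 66.9 mm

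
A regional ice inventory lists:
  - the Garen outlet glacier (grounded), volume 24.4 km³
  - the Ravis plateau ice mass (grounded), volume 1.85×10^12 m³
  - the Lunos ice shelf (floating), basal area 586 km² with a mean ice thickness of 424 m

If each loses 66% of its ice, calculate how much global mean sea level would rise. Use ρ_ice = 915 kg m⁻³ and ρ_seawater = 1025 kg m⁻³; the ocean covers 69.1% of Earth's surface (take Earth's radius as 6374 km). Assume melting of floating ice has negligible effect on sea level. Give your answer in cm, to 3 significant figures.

≈ 0.313 cm

Garen: 0.66 × 24.4 km³ × (915/1025) = 14.38 km³ of water.
Ravis: 0.66 × 1.85×10^12 m³ × (915/1025) = 1.090×10^12 m³ of water.
The Lunos ice shelf is floating and already displaces its own weight of water, so its melt adds essentially nothing to sea level.
Total added water ≈ 1.104×10^12 m³ over 3.53×10^14 m² → Δh = 3.13×10^-3 m = 0.313 cm.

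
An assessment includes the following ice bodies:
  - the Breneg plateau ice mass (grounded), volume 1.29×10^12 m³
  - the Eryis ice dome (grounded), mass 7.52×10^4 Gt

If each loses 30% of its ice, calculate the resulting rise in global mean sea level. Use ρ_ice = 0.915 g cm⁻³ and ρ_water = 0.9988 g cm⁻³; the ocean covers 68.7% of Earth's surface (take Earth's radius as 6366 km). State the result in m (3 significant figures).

≈ 0.0656 m

Breneg: 0.3 × 1.29×10^12 m³ × (915/998.8) = 3.545×10^11 m³ of water.
Eryis: 0.3 × 7.52×10^4 Gt = 2.256×10^16 kg; dividing by ρ_w = 0.9988 g cm⁻³ = 998.8 kg m⁻³ gives 2.259×10^13 m³ of water.
Total added water ≈ 2.294×10^13 m³ over 3.50×10^14 m² → Δh = 0.0656 m.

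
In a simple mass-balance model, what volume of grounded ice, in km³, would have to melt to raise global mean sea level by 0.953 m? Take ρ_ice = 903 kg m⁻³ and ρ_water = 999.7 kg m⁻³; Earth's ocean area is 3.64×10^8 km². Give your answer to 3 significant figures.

Required water volume = Δh × A = 0.953 m × 3.64×10^14 m² = 3.469×10^14 m³ = 3.469×10^5 km³.
Ice volume = water volume × ρ_w/ρ_ice = 3.469×10^5 × 999.7/903 = 3.84×10^5 km³.

≈ 3.84×10^5 km³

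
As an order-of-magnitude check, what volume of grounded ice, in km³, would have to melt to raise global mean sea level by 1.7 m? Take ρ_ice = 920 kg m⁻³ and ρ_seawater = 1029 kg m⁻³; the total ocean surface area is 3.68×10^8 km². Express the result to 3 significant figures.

Required water volume = Δh × A = 1.7 m × 3.68×10^14 m² = 6.256×10^14 m³ = 6.256×10^5 km³.
Ice volume = water volume × ρ_w/ρ_ice = 6.256×10^5 × 1029/920 = 7.00×10^5 km³.

≈ 7.00×10^5 km³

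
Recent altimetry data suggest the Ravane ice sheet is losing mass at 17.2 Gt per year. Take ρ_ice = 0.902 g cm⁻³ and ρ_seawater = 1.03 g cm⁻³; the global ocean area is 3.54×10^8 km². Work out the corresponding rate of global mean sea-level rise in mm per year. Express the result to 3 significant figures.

≈ 0.0472 mm/yr

ρ_w = 1.03 g cm⁻³ = 1030 kg m⁻³. Annual water volume added = 17.2 Gt / ρ_w = 1.720×10^13 kg / 1030 kg m⁻³ = 1.670×10^10 m³.
Δh per year = 1.670×10^10 / 3.54×10^14 = 4.72×10^-5 m = 0.0472 mm.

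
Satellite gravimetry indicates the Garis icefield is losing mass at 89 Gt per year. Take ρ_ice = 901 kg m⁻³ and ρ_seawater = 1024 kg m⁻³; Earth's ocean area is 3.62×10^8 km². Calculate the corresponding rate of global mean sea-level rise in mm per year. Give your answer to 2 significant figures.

ρ_w = 1024 kg m⁻³. Annual water volume added = 89 Gt / ρ_w = 8.900×10^13 kg / 1024 kg m⁻³ = 8.691×10^10 m³.
Δh per year = 8.691×10^10 / 3.62×10^14 = 2.40×10^-4 m = 0.24 mm.

≈ 0.24 mm/yr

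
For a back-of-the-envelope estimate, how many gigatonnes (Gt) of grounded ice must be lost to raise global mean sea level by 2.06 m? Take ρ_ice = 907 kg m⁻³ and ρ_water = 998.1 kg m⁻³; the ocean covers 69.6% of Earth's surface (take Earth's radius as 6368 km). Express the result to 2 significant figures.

≈ 7.3×10^5 Gt

Required water volume = Δh × A = 2.06 m × 3.55×10^14 m² = 7.306×10^14 m³.
ρ_w = 998.1 kg m⁻³, so the mass of water = 7.306×10^14 m³ × 998.1 kg m⁻³ = 7.292×10^17 kg = 7.3×10^5 Gt (and the same mass of ice, by conservation).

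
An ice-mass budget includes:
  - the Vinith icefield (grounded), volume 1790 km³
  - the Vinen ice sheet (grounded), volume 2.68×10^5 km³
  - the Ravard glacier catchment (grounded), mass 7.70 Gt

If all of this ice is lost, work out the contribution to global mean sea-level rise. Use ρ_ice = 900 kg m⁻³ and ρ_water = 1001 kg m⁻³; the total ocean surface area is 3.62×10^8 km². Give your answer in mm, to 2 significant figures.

Vinith: 1790 km³ × (900/1001) = 1609 km³ of water.
Vinen: 2.68×10^5 km³ × (900/1001) = 2.410×10^5 km³ of water.
Ravard: 7.70 Gt = 7.700×10^12 kg; dividing by ρ_w = 1001 kg m⁻³ gives 7.692×10^9 m³ of water.
Total added water ≈ 2.426×10^14 m³ over 3.62×10^14 m² → Δh = 0.670 m = 670 mm.

≈ 670 mm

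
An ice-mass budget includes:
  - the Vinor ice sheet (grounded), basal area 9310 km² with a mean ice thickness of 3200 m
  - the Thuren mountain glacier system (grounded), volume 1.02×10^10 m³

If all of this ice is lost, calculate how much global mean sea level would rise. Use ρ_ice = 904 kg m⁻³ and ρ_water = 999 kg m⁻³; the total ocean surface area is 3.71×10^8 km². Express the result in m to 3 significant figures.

≈ 0.0727 m

Vinor: ice volume = 9310 km² × 3200 m = 2.979×10^4 km³; 2.979×10^4 × (904/999) = 2.696×10^4 km³ of water.
Thuren: 1.02×10^10 m³ × (904/999) = 9.230×10^9 m³ of water.
Total added water ≈ 2.697×10^13 m³ over 3.71×10^14 m² → Δh = 0.0727 m.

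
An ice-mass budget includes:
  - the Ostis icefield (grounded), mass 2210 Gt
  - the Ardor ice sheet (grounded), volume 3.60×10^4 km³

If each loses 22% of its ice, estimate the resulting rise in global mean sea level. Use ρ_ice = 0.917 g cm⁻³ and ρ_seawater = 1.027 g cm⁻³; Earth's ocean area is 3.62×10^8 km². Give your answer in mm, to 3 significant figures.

≈ 20.8 mm

Ostis: 0.22 × 2210 Gt = 4.862×10^14 kg; dividing by ρ_w = 1.027 g cm⁻³ = 1027 kg m⁻³ gives 4.734×10^11 m³ of water.
Ardor: 0.22 × 3.60×10^4 km³ × (917/1027) = 7072 km³ of water.
Total added water ≈ 7.545×10^12 m³ over 3.62×10^14 m² → Δh = 0.0208 m = 20.8 mm.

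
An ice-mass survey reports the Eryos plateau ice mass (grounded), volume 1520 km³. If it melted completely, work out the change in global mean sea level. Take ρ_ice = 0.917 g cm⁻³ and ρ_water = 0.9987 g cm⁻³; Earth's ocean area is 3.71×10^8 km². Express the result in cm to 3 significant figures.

Eryos: 1520 km³ × (917/998.7) = 1396 km³ of water.
Spread over 3.71×10^14 m² of ocean, Δh = 1.396×10^12 / 3.71×10^14 = 3.76×10^-3 m = 0.376 cm.

≈ 0.376 cm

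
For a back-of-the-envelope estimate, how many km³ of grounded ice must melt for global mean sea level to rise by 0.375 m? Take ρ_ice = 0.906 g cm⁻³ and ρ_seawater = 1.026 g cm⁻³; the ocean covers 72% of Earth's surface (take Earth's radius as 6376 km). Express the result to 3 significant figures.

Required water volume = Δh × A = 0.375 m × 3.68×10^14 m² = 1.379×10^14 m³ = 1.379×10^5 km³.
Ice volume = water volume × ρ_w/ρ_ice = 1.379×10^5 × 1026/906 = 1.56×10^5 km³.

≈ 1.56×10^5 km³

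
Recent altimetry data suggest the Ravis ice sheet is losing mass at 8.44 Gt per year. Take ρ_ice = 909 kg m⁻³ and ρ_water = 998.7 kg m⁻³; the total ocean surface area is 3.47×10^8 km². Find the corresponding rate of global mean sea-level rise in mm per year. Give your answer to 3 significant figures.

ρ_w = 998.7 kg m⁻³. Annual water volume added = 8.44 Gt / ρ_w = 8.440×10^12 kg / 998.7 kg m⁻³ = 8.451×10^9 m³.
Δh per year = 8.451×10^9 / 3.47×10^14 = 2.44×10^-5 m = 0.0244 mm.

≈ 0.0244 mm/yr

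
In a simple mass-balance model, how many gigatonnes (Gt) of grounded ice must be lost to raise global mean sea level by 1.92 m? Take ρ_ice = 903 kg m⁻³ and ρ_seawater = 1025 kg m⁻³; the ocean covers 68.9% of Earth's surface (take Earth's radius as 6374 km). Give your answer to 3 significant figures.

≈ 6.92×10^5 Gt

Required water volume = Δh × A = 1.92 m × 3.52×10^14 m² = 6.754×10^14 m³.
ρ_w = 1025 kg m⁻³, so the mass of water = 6.754×10^14 m³ × 1025 kg m⁻³ = 6.923×10^17 kg = 6.92×10^5 Gt (and the same mass of ice, by conservation).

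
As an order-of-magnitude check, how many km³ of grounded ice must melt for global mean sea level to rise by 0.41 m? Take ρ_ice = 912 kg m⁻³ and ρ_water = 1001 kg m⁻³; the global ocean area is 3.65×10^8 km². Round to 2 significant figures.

≈ 1.6×10^5 km³

Required water volume = Δh × A = 0.41 m × 3.65×10^14 m² = 1.496×10^14 m³ = 1.496×10^5 km³.
Ice volume = water volume × ρ_w/ρ_ice = 1.496×10^5 × 1001/912 = 1.6×10^5 km³.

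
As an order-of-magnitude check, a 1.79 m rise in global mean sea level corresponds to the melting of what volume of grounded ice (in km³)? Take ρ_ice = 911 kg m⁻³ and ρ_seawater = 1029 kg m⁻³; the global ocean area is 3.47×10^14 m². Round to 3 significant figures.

≈ 7.02×10^5 km³

Required water volume = Δh × A = 1.79 m × 3.47×10^14 m² = 6.211×10^14 m³ = 6.211×10^5 km³.
Ice volume = water volume × ρ_w/ρ_ice = 6.211×10^5 × 1029/911 = 7.02×10^5 km³.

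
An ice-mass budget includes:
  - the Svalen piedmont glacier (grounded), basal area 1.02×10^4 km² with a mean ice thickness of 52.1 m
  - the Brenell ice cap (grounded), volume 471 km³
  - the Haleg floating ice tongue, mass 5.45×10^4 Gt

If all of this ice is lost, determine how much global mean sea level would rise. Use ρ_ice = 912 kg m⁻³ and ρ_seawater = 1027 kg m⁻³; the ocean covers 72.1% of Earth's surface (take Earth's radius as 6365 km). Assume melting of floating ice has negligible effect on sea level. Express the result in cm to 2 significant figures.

Svalen: ice volume = 1.02×10^4 km² × 52.1 m = 531.4 km³; 531.4 × (912/1027) = 471.9 km³ of water.
Brenell: 471 km³ × (912/1027) = 418.3 km³ of water.
The Haleg floating ice tongue is floating and already displaces its own weight of water, so its melt adds essentially nothing to sea level.
Total added water ≈ 8.902×10^11 m³ over 3.67×10^14 m² → Δh = 2.43×10^-3 m = 0.24 cm.

≈ 0.24 cm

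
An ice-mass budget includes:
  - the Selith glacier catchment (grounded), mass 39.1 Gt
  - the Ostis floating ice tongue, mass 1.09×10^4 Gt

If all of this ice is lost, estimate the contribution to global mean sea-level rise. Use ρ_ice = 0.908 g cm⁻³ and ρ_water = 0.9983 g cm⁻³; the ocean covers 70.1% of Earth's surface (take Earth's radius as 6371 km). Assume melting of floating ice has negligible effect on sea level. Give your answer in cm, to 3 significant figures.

≈ 0.0110 cm

Selith: 39.1 Gt = 3.910×10^13 kg; dividing by ρ_w = 0.9983 g cm⁻³ = 998.3 kg m⁻³ gives 3.917×10^10 m³ of water.
The Ostis floating ice tongue is floating and already displaces its own weight of water, so its melt adds essentially nothing to sea level.
Total added water ≈ 3.917×10^10 m³ over 3.58×10^14 m² → Δh = 1.10×10^-4 m = 0.0110 cm.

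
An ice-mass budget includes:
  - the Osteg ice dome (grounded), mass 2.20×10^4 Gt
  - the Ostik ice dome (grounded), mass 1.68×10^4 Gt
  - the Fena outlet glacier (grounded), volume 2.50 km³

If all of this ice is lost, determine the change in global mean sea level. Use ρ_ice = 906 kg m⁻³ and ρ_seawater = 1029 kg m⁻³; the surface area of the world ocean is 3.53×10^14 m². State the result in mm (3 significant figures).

Osteg: 2.20×10^4 Gt = 2.200×10^16 kg; dividing by ρ_w = 1029 kg m⁻³ gives 2.138×10^13 m³ of water.
Ostik: 1.68×10^4 Gt = 1.680×10^16 kg; dividing by ρ_w = 1029 kg m⁻³ gives 1.633×10^13 m³ of water.
Fena: 2.50 km³ × (906/1029) = 2.201 km³ of water.
Total added water ≈ 3.771×10^13 m³ over 3.53×10^14 m² → Δh = 0.107 m = 107 mm.

≈ 107 mm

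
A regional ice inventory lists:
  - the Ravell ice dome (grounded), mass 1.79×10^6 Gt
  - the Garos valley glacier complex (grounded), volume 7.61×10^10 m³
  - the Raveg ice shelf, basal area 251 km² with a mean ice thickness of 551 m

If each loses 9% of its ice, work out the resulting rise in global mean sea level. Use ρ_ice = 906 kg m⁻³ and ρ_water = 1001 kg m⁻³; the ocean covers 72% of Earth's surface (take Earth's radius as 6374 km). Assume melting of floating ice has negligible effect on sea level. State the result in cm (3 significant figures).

≈ 43.8 cm

Ravell: 0.09 × 1.79×10^6 Gt = 1.611×10^17 kg; dividing by ρ_w = 1001 kg m⁻³ gives 1.609×10^14 m³ of water.
Garos: 0.09 × 7.61×10^10 m³ × (906/1001) = 6.199×10^9 m³ of water.
The Raveg ice shelf is floating and already displaces its own weight of water, so its melt adds essentially nothing to sea level.
Total added water ≈ 1.609×10^14 m³ over 3.68×10^14 m² → Δh = 0.438 m = 43.8 cm.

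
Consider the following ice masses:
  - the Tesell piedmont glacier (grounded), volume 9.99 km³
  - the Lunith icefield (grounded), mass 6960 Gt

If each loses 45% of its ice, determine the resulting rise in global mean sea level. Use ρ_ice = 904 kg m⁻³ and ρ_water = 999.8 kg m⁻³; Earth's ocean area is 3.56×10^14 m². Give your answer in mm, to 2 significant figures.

Tesell: 0.45 × 9.99 km³ × (904/999.8) = 4.065 km³ of water.
Lunith: 0.45 × 6960 Gt = 3.132×10^15 kg; dividing by ρ_w = 999.8 kg m⁻³ gives 3.133×10^12 m³ of water.
Total added water ≈ 3.137×10^12 m³ over 3.56×10^14 m² → Δh = 8.81×10^-3 m = 8.8 mm.

≈ 8.8 mm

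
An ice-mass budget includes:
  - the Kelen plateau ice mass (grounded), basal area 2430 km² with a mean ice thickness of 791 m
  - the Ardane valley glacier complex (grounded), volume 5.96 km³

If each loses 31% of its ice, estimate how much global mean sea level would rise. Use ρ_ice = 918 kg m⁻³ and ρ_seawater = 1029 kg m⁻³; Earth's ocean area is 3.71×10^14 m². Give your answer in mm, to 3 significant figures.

Kelen: ice volume = 2430 km² × 791 m = 1922 km³; 0.31 × 1922 × (918/1029) = 531.6 km³ of water.
Ardane: 0.31 × 5.96 km³ × (918/1029) = 1.648 km³ of water.
Total added water ≈ 5.332×10^11 m³ over 3.71×10^14 m² → Δh = 1.44×10^-3 m = 1.44 mm.

≈ 1.44 mm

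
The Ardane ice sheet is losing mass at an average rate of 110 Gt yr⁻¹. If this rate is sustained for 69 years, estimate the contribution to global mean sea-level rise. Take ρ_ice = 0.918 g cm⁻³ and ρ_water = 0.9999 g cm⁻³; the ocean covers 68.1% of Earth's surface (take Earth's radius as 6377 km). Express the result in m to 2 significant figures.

Total mass lost = 110 Gt/yr × 69 yr = 7590 Gt = 7.590×10^15 kg.
ρ_w = 0.9999 g cm⁻³ = 999.9 kg m⁻³, so water volume = 7.590×10^15 / 999.9 = 7.591×10^12 m³.
Δh = 7.591×10^12 / 3.48×10^14 = 0.0218 m.

≈ 0.022 m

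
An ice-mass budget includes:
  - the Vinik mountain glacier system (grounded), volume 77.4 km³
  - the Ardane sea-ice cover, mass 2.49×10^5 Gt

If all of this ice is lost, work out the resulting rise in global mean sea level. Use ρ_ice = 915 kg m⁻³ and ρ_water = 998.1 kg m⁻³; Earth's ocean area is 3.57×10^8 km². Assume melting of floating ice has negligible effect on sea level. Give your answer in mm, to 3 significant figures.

Vinik: 77.4 km³ × (915/998.1) = 70.96 km³ of water.
The Ardane sea-ice cover is floating and already displaces its own weight of water, so its melt adds essentially nothing to sea level.
Total added water ≈ 7.096×10^10 m³ over 3.57×10^14 m² → Δh = 1.99×10^-4 m = 0.199 mm.

≈ 0.199 mm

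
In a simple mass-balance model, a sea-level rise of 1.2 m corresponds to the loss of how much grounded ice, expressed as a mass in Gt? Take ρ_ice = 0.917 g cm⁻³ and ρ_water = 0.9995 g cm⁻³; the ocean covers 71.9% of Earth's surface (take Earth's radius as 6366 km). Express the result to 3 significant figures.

Required water volume = Δh × A = 1.2 m × 3.66×10^14 m² = 4.394×10^14 m³.
ρ_w = 0.9995 g cm⁻³ = 999.5 kg m⁻³, so the mass of water = 4.394×10^14 m³ × 999.5 kg m⁻³ = 4.392×10^17 kg = 4.39×10^5 Gt (and the same mass of ice, by conservation).

≈ 4.39×10^5 Gt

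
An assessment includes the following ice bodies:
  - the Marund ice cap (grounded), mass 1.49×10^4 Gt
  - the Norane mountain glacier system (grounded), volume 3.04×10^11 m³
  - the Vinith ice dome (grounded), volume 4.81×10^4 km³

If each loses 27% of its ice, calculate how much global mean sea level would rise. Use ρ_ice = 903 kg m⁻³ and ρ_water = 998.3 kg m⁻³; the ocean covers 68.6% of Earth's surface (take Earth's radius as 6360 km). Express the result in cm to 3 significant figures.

≈ 4.55 cm

Marund: 0.27 × 1.49×10^4 Gt = 4.023×10^15 kg; dividing by ρ_w = 998.3 kg m⁻³ gives 4.030×10^12 m³ of water.
Norane: 0.27 × 3.04×10^11 m³ × (903/998.3) = 7.424×10^10 m³ of water.
Vinith: 0.27 × 4.81×10^4 km³ × (903/998.3) = 1.175×10^4 km³ of water.
Total added water ≈ 1.585×10^13 m³ over 3.49×10^14 m² → Δh = 0.0455 m = 4.55 cm.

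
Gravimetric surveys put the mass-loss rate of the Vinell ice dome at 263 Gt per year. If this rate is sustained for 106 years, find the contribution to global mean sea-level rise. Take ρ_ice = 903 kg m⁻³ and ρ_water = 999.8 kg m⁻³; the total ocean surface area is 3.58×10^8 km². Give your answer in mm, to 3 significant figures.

≈ 77.9 mm

Total mass lost = 263 Gt/yr × 106 yr = 2.788×10^4 Gt = 2.788×10^16 kg.
ρ_w = 999.8 kg m⁻³, so water volume = 2.788×10^16 / 999.8 = 2.788×10^13 m³.
Δh = 2.788×10^13 / 3.58×10^14 = 0.0779 m = 77.9 mm.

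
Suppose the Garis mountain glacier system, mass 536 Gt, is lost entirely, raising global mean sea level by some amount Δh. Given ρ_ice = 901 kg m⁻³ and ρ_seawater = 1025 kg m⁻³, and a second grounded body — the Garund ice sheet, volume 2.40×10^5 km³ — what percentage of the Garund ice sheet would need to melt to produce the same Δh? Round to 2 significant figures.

≈ 0.25 %

Equal sea-level rise means equal mass of meltwater, i.e. equal mass of ice lost.
Ice mass of Garis: 5.360×10^14 kg; ice mass of Garund: 2.162×10^17 kg.
Fraction required = 5.360×10^14 / 2.162×10^17 = 2.48×10^-3 → 0.25 %.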